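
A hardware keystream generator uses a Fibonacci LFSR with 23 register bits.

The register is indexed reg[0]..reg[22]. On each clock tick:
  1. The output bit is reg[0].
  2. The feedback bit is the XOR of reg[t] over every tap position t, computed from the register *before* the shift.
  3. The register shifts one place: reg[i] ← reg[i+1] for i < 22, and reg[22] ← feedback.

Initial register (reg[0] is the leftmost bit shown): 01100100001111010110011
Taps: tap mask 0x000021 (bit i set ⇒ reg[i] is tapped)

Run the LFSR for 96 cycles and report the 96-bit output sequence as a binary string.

011001000011110101100111110001110010001100111110010001101000100111101101001011110110100010010001

tick  register→output (feedback)
  0  01100100001111010110011→0 (1)
  1  11001000011110101100111→1 (1)
  2  10010000111101011001111→1 (1)
  3  00100001111010110011111→0 (0)
  4  01000011110101100111110→0 (0)
  5  10000111101011001111100→1 (0)
  6  00001111010110011111000→0 (1)
  7  00011110101100111110001→0 (1)
  8  00111101011001111100011→0 (1)
  9  01111010110011111000111→0 (0)
 10  11110101100111110001110→1 (0)
 11  11101011001111100011100→1 (1)
 12  11010110011111000111001→1 (0)
 13  10101100111110001110010→1 (0)
 14  01011001111100011100100→0 (0)
 15  10110011111000111001000→1 (1)
 16  01100111110001110010001→0 (1)
 17  11001111100011100100011→1 (0)
 18  10011111000111001000110→1 (0)
 19  00111110001110010001100→0 (1)
 20  01111100011100100011001→0 (1)
 21  11111000111001000110011→1 (1)
 22  11110001110010001100111→1 (1)
 23  11100011100100011001111→1 (1)
 24  11000111001000110011111→1 (0)
 25  10001110010001100111110→1 (0)
 26  00011100100011001111100→0 (1)
 27  00111001000110011111001→0 (0)
 28  01110010001100111110010→0 (0)
 29  11100100011001111100100→1 (0)
 30  11001000110011111001000→1 (1)
 31  10010001100111110010001→1 (1)
 32  00100011001111100100011→0 (0)
 33  01000110011111001000110→0 (1)
 34  10001100111110010001101→1 (0)
 35  00011001111100100011010→0 (0)
 36  00110011111001000110100→0 (0)
 37  01100111110010001101000→0 (1)
 38  11001111100100011010001→1 (0)
 39  10011111001000110100010→1 (0)
 40  00111110010001101000100→0 (1)
 41  01111100100011010001001→0 (1)
 42  11111001000110100010011→1 (1)
 43  11110010001101000100111→1 (1)
 44  11100100011010001001111→1 (0)
 45  11001000110100010011110→1 (1)
 46  10010001101000100111101→1 (1)
 47  00100011010001001111011→0 (0)
 48  01000110100010011110110→0 (1)
 49  10001101000100111101101→1 (0)
 50  00011010001001111011010→0 (0)
 51  00110100010011110110100→0 (1)
 52  01101000100111101101001→0 (0)
 53  11010001001111011010010→1 (1)
 54  10100010011110110100101→1 (1)
 55  01000100111101101001011→0 (1)
 56  10001001111011010010111→1 (1)
 57  00010011110110100101111→0 (0)
 58  00100111101101001011110→0 (1)
 59  01001111011010010111101→0 (1)
 60  10011110110100101111011→1 (0)
 61  00111101101001011110110→0 (1)
 62  01111011010010111101101→0 (0)
 63  11110110100101111011010→1 (0)
 64  11101101001011110110100→1 (0)
 65  11011010010111101101000→1 (1)
 66  10110100101111011010001→1 (0)
 67  01101001011110110100010→0 (0)
 68  11010010111101101000100→1 (1)
 69  10100101111011010001001→1 (0)
 70  01001011110110100010010→0 (0)
 71  10010111101101000100100→1 (0)
 72  00101111011010001001000→0 (1)
 73  01011110110100010010001→0 (1)
 74  10111101101000100100011→1 (0)
 75  01111011010001001000110→0 (0)
 76  11110110100010010001100→1 (0)
 77  11101101000100100011000→1 (0)
 78  11011010001001000110000→1 (1)
 79  10110100010010001100001→1 (0)
 80  01101000100100011000010→0 (0)
 81  11010001001000110000100→1 (1)
 82  10100010010001100001001→1 (1)
 83  01000100100011000010011→0 (1)
 84  10001001000110000100111→1 (1)
 85  00010010001100001001111→0 (0)
 86  00100100011000010011110→0 (1)
 87  01001000110000100111101→0 (0)
 88  10010001100001001111010→1 (1)
 89  00100011000010011110101→0 (0)
 90  01000110000100111101010→0 (1)
 91  10001100001001111010101→1 (0)
 92  00011000010011110101010→0 (0)
 93  00110000100111101010100→0 (0)
 94  01100001001111010101000→0 (0)
 95  11000010011110101010000→1 (1)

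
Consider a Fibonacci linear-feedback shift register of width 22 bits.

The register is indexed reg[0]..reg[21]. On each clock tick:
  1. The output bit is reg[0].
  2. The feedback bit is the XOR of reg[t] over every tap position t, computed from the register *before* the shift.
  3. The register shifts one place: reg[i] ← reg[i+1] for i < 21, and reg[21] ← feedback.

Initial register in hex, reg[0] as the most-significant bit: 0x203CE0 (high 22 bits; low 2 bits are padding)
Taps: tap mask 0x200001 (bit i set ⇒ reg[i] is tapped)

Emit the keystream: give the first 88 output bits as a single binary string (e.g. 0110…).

step | reg (before) | out | fb
   0 | 0010000000111100111000 | 0 | 0
   1 | 0100000001111001110000 | 0 | 0
   2 | 1000000011110011100000 | 1 | 1
   3 | 0000000111100111000001 | 0 | 1
   4 | 0000001111001110000011 | 0 | 1
   5 | 0000011110011100000111 | 0 | 1
   6 | 0000111100111000001111 | 0 | 1
   7 | 0001111001110000011111 | 0 | 1
   8 | 0011110011100000111111 | 0 | 1
   9 | 0111100111000001111111 | 0 | 1
  10 | 1111001110000011111111 | 1 | 0
  11 | 1110011100000111111110 | 1 | 1
  12 | 1100111000001111111101 | 1 | 0
  13 | 1001110000011111111010 | 1 | 1
  14 | 0011100000111111110101 | 0 | 1
  15 | 0111000001111111101011 | 0 | 1
  16 | 1110000011111111010111 | 1 | 0
  17 | 1100000111111110101110 | 1 | 1
  18 | 1000001111111101011101 | 1 | 0
  19 | 0000011111111010111010 | 0 | 0
  20 | 0000111111110101110100 | 0 | 0
  21 | 0001111111101011101000 | 0 | 0
  22 | 0011111111010111010000 | 0 | 0
  23 | 0111111110101110100000 | 0 | 0
  24 | 1111111101011101000000 | 1 | 1
  25 | 1111111010111010000001 | 1 | 0
  26 | 1111110101110100000010 | 1 | 1
  27 | 1111101011101000000101 | 1 | 0
  28 | 1111010111010000001010 | 1 | 1
  29 | 1110101110100000010101 | 1 | 0
  30 | 1101011101000000101010 | 1 | 1
  31 | 1010111010000001010101 | 1 | 0
  32 | 0101110100000010101010 | 0 | 0
  33 | 1011101000000101010100 | 1 | 1
  34 | 0111010000001010101001 | 0 | 1
  35 | 1110100000010101010011 | 1 | 0
  36 | 1101000000101010100110 | 1 | 1
  37 | 1010000001010101001101 | 1 | 0
  38 | 0100000010101010011010 | 0 | 0
  39 | 1000000101010100110100 | 1 | 1
  40 | 0000001010101001101001 | 0 | 1
  41 | 0000010101010011010011 | 0 | 1
  42 | 0000101010100110100111 | 0 | 1
  43 | 0001010101001101001111 | 0 | 1
  44 | 0010101010011010011111 | 0 | 1
  45 | 0101010100110100111111 | 0 | 1
  46 | 1010101001101001111111 | 1 | 0
  47 | 0101010011010011111110 | 0 | 0
  48 | 1010100110100111111100 | 1 | 1
  49 | 0101001101001111111001 | 0 | 1
  50 | 1010011010011111110011 | 1 | 0
  51 | 0100110100111111100110 | 0 | 0
  52 | 1001101001111111001100 | 1 | 1
  53 | 0011010011111110011001 | 0 | 1
  54 | 0110100111111100110011 | 0 | 1
  55 | 1101001111111001100111 | 1 | 0
  56 | 1010011111110011001110 | 1 | 1
  57 | 0100111111100110011101 | 0 | 1
  58 | 1001111111001100111011 | 1 | 0
  59 | 0011111110011001110110 | 0 | 0
  60 | 0111111100110011101100 | 0 | 0
  61 | 1111111001100111011000 | 1 | 1
  62 | 1111110011001110110001 | 1 | 0
  63 | 1111100110011101100010 | 1 | 1
  64 | 1111001100111011000101 | 1 | 0
  65 | 1110011001110110001010 | 1 | 1
  66 | 1100110011101100010101 | 1 | 0
  67 | 1001100111011000101010 | 1 | 1
  68 | 0011001110110001010101 | 0 | 1
  69 | 0110011101100010101011 | 0 | 1
  70 | 1100111011000101010111 | 1 | 0
  71 | 1001110110001010101110 | 1 | 1
  72 | 0011101100010101011101 | 0 | 1
  73 | 0111011000101010111011 | 0 | 1
  74 | 1110110001010101110111 | 1 | 0
  75 | 1101100010101011101110 | 1 | 1
  76 | 1011000101010111011101 | 1 | 0
  77 | 0110001010101110111010 | 0 | 0
  78 | 1100010101011101110100 | 1 | 1
  79 | 1000101010111011101001 | 1 | 0
  80 | 0001010101110111010010 | 0 | 0
  81 | 0010101011101110100100 | 0 | 0
  82 | 0101010111011101001000 | 0 | 0
  83 | 1010101110111010010000 | 1 | 1
  84 | 0101011101110100100001 | 0 | 1
  85 | 1010111011101001000011 | 1 | 0
  86 | 0101110111010010000110 | 0 | 0
  87 | 1011101110100100001100 | 1 | 1

0010000000111100111000001111111101011101000000101010100110100111111100110011101100010101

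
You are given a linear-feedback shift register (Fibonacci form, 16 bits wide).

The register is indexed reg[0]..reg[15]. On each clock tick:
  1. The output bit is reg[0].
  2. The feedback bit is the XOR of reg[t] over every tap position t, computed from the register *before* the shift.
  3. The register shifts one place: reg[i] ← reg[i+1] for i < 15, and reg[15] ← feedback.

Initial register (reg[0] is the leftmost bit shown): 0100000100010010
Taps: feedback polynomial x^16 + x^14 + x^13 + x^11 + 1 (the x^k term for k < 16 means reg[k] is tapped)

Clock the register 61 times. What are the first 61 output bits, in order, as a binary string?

0100000100010010000101101100111000101000101100011110001100001

tick  register→output (feedback)
  0  0100000100010010→0 (0)
  1  1000001000100100→1 (0)
  2  0000010001001000→0 (0)
  3  0000100010010000→0 (1)
  4  0001000100100001→0 (0)
  5  0010001001000010→0 (1)
  6  0100010010000101→0 (1)
  7  1000100100001011→1 (0)
  8  0001001000010110→0 (1)
  9  0010010000101101→0 (1)
 10  0100100001011011→0 (0)
 11  1001000010110110→1 (0)
 12  0010000101101100→0 (1)
 13  0100001011011001→0 (1)
 14  1000010110110011→1 (1)
 15  0000101101100111→0 (0)
 16  0001011011001110→0 (0)
 17  0010110110011100→0 (0)
 18  0101101100111000→0 (1)
 19  1011011001110001→1 (0)
 20  0110110011100010→0 (1)
 21  1101100111000101→1 (0)
 22  1011001110001010→1 (0)
 23  0110011100010100→0 (0)
 24  1100111000101000→1 (1)
 25  1001110001010001→1 (0)
 26  0011100010100010→0 (1)
 27  0111000101000101→0 (1)
 28  1110001010001011→1 (0)
 29  1100010100010110→1 (0)
 30  1000101000101100→1 (0)
 31  0001010001011000→0 (1)
 32  0010100010110001→0 (1)
 33  0101000101100011→0 (1)
 34  1010001011000111→1 (1)
 35  0100010110001111→0 (0)
 36  1000101100011110→1 (0)
 37  0001011000111100→0 (0)
 38  0010110001111000→0 (1)
 39  0101100011110001→0 (1)
 40  1011000111100011→1 (0)
 41  0110001111000110→0 (0)
 42  1100011110001100→1 (0)
 43  1000111100011000→1 (0)
 44  0001111000110000→0 (1)
 45  0011110001100001→0 (0)
 46  0111100011000010→0 (1)
 47  1111000110000101→1 (0)
 48  1110001100001010→1 (0)
 49  1100011000010100→1 (1)
 50  1000110000101001→1 (1)
 51  0001100001010011→0 (0)
 52  0011000010100110→0 (0)
 53  0110000101001100→0 (1)
 54  1100001010011001→1 (0)
 55  1000010100110010→1 (1)
 56  0000101001100101→0 (1)
 57  0001010011001011→0 (1)
 58  0010100110010111→0 (1)
 59  0101001100101111→0 (0)
 60  1010011001011110→1 (0)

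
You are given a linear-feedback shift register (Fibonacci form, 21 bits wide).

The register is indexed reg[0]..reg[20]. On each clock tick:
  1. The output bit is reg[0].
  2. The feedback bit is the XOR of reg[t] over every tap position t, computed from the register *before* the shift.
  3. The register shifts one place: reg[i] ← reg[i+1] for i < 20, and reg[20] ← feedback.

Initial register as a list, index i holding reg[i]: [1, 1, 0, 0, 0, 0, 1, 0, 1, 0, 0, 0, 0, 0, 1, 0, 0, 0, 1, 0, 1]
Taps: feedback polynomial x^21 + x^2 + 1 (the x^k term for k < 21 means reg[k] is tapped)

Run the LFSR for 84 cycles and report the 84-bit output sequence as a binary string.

tick  register→output (feedback)
  0  110000101000001000101→1 (1)
  1  100001010000010001011→1 (1)
  2  000010100000100010111→0 (0)
  3  000101000001000101110→0 (0)
  4  001010000010001011100→0 (1)
  5  010100000100010111001→0 (0)
  6  101000001000101110010→1 (0)
  7  010000010001011100100→0 (0)
  8  100000100010111001000→1 (1)
  9  000001000101110010001→0 (0)
 10  000010001011100100010→0 (0)
 11  000100010111001000100→0 (0)
 12  001000101110010001000→0 (1)
 13  010001011100100010001→0 (0)
 14  100010111001000100010→1 (1)
 15  000101110010001000101→0 (0)
 16  001011100100010001010→0 (1)
 17  010111001000100010101→0 (0)
 18  101110010001000101010→1 (0)
 19  011100100010001010100→0 (1)
 20  111001000100010101001→1 (0)
 21  110010001000101010010→1 (1)
 22  100100010001010100101→1 (1)
 23  001000100010101001011→0 (1)
 24  010001000101010010111→0 (0)
 25  100010001010100101110→1 (1)
 26  000100010101001011101→0 (0)
 27  001000101010010111010→0 (1)
 28  010001010100101110101→0 (0)
 29  100010101001011101010→1 (1)
 30  000101010010111010101→0 (0)
 31  001010100101110101010→0 (1)
 32  010101001011101010101→0 (0)
 33  101010010111010101010→1 (0)
 34  010100101110101010100→0 (0)
 35  101001011101010101000→1 (0)
 36  010010111010101010000→0 (0)
 37  100101110101010100000→1 (1)
 38  001011101010101000001→0 (1)
 39  010111010101010000011→0 (0)
 40  101110101010100000110→1 (0)
 41  011101010101000001100→0 (1)
 42  111010101010000011001→1 (0)
 43  110101010100000110010→1 (1)
 44  101010101000001100101→1 (0)
 45  010101010000011001010→0 (0)
 46  101010100000110010100→1 (0)
 47  010101000001100101000→0 (0)
 48  101010000011001010000→1 (0)
 49  010100000110010100000→0 (0)
 50  101000001100101000000→1 (0)
 51  010000011001010000000→0 (0)
 52  100000110010100000000→1 (1)
 53  000001100101000000001→0 (0)
 54  000011001010000000010→0 (0)
 55  000110010100000000100→0 (0)
 56  001100101000000001000→0 (1)
 57  011001010000000010001→0 (1)
 58  110010100000000100011→1 (1)
 59  100101000000001000111→1 (1)
 60  001010000000010001111→0 (1)
 61  010100000000100011111→0 (0)
 62  101000000001000111110→1 (0)
 63  010000000010001111100→0 (0)
 64  100000000100011111000→1 (1)
 65  000000001000111110001→0 (0)
 66  000000010001111100010→0 (0)
 67  000000100011111000100→0 (0)
 68  000001000111110001000→0 (0)
 69  000010001111100010000→0 (0)
 70  000100011111000100000→0 (0)
 71  001000111110001000000→0 (1)
 72  010001111100010000001→0 (0)
 73  100011111000100000010→1 (1)
 74  000111110001000000101→0 (0)
 75  001111100010000001010→0 (1)
 76  011111000100000010101→0 (1)
 77  111110001000000101011→1 (0)
 78  111100010000001010110→1 (0)
 79  111000100000010101100→1 (0)
 80  110001000000101011000→1 (1)
 81  100010000001010110001→1 (1)
 82  000100000010101100011→0 (0)
 83  001000000101011000110→0 (1)

110000101000001000101110010001000101010010111010101010000011001010000000010001111100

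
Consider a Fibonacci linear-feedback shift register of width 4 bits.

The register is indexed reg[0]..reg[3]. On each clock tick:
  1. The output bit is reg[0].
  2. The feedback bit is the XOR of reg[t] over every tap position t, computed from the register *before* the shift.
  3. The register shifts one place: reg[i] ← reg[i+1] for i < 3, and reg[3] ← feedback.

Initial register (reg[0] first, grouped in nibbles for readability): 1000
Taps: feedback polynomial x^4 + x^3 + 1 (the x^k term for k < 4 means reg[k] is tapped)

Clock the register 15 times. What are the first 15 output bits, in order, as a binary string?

100011110101100

step | reg (before) | out | fb
   0 | 1000 | 1 | 1
   1 | 0001 | 0 | 1
   2 | 0011 | 0 | 1
   3 | 0111 | 0 | 1
   4 | 1111 | 1 | 0
   5 | 1110 | 1 | 1
   6 | 1101 | 1 | 0
   7 | 1010 | 1 | 1
   8 | 0101 | 0 | 1
   9 | 1011 | 1 | 0
  10 | 0110 | 0 | 0
  11 | 1100 | 1 | 1
  12 | 1001 | 1 | 0
  13 | 0010 | 0 | 0
  14 | 0100 | 0 | 0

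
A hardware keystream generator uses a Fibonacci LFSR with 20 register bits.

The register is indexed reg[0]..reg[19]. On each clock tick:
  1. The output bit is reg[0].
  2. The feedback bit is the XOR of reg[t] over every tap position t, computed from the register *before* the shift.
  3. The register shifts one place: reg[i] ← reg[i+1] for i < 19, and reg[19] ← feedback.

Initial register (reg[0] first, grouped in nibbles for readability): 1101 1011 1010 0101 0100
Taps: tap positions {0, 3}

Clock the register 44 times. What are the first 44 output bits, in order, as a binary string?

step | reg (before) | out | fb
   0 | 11011011101001010100 | 1 | 0
   1 | 10110111010010101000 | 1 | 0
   2 | 01101110100101010000 | 0 | 0
   3 | 11011101001010100000 | 1 | 0
   4 | 10111010010101000000 | 1 | 0
   5 | 01110100101010000000 | 0 | 1
   6 | 11101001010100000001 | 1 | 1
   7 | 11010010101000000011 | 1 | 0
   8 | 10100101010000000110 | 1 | 1
   9 | 01001010100000001101 | 0 | 0
  10 | 10010101000000011010 | 1 | 0
  11 | 00101010000000110100 | 0 | 0
  12 | 01010100000001101000 | 0 | 1
  13 | 10101000000011010001 | 1 | 1
  14 | 01010000000110100011 | 0 | 1
  15 | 10100000001101000111 | 1 | 1
  16 | 01000000011010001111 | 0 | 0
  17 | 10000000110100011110 | 1 | 1
  18 | 00000001101000111101 | 0 | 0
  19 | 00000011010001111010 | 0 | 0
  20 | 00000110100011110100 | 0 | 0
  21 | 00001101000111101000 | 0 | 0
  22 | 00011010001111010000 | 0 | 1
  23 | 00110100011110100001 | 0 | 1
  24 | 01101000111101000011 | 0 | 0
  25 | 11010001111010000110 | 1 | 0
  26 | 10100011110100001100 | 1 | 1
  27 | 01000111101000011001 | 0 | 0
  28 | 10001111010000110010 | 1 | 1
  29 | 00011110100001100101 | 0 | 1
  30 | 00111101000011001011 | 0 | 1
  31 | 01111010000110010111 | 0 | 1
  32 | 11110100001100101111 | 1 | 0
  33 | 11101000011001011110 | 1 | 1
  34 | 11010000110010111101 | 1 | 0
  35 | 10100001100101111010 | 1 | 1
  36 | 01000011001011110101 | 0 | 0
  37 | 10000110010111101010 | 1 | 1
  38 | 00001100101111010101 | 0 | 0
  39 | 00011001011110101010 | 0 | 1
  40 | 00110010111101010101 | 0 | 1
  41 | 01100101111010101011 | 0 | 0
  42 | 11001011110101010110 | 1 | 1
  43 | 10010111101010101101 | 1 | 0

11011011101001010100000001101000111101000011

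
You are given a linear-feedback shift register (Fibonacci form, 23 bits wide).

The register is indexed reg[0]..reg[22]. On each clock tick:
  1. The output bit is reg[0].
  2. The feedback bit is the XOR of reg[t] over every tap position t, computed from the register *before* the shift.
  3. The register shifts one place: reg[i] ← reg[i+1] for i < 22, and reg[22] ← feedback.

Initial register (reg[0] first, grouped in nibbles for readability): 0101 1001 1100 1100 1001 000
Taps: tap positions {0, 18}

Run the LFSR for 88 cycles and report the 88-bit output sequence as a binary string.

0101100111001100100100000011001000001001011010110011110111111101001111111000011111000100

k : reg_k → out_k, fb_k
0: 01011001110011001001000 → 0, fb=0
1: 10110011100110010010000 → 1, fb=0
2: 01100111001100100100000 → 0, fb=0
3: 11001110011001001000000 → 1, fb=1
4: 10011100110010010000001 → 1, fb=1
5: 00111001100100100000011 → 0, fb=0
6: 01110011001001000000110 → 0, fb=0
7: 11100110010010000001100 → 1, fb=1
8: 11001100100100000011001 → 1, fb=0
9: 10011001001000000110010 → 1, fb=0
10: 00110010010000001100100 → 0, fb=0
11: 01100100100000011001000 → 0, fb=0
12: 11001001000000110010000 → 1, fb=0
13: 10010010000001100100000 → 1, fb=1
14: 00100100000011001000001 → 0, fb=0
15: 01001000000110010000010 → 0, fb=0
16: 10010000001100100000100 → 1, fb=1
17: 00100000011001000001001 → 0, fb=0
18: 01000000110010000010010 → 0, fb=1
19: 10000001100100000100101 → 1, fb=1
20: 00000011001000001001011 → 0, fb=0
21: 00000110010000010010110 → 0, fb=1
22: 00001100100000100101101 → 0, fb=0
23: 00011001000001001011010 → 0, fb=1
24: 00110010000010010110101 → 0, fb=1
25: 01100100000100101101011 → 0, fb=0
26: 11001000001001011010110 → 1, fb=0
27: 10010000010010110101100 → 1, fb=1
28: 00100000100101101011001 → 0, fb=1
29: 01000001001011010110011 → 0, fb=1
30: 10000010010110101100111 → 1, fb=1
31: 00000100101101011001111 → 0, fb=0
32: 00001001011010110011110 → 0, fb=1
33: 00010010110101100111101 → 0, fb=1
34: 00100101101011001111011 → 0, fb=1
35: 01001011010110011110111 → 0, fb=1
36: 10010110101100111101111 → 1, fb=1
37: 00101101011001111011111 → 0, fb=1
38: 01011010110011110111111 → 0, fb=1
39: 10110101100111101111111 → 1, fb=0
40: 01101011001111011111110 → 0, fb=1
41: 11010110011110111111101 → 1, fb=0
42: 10101100111101111111010 → 1, fb=0
43: 01011001111011111110100 → 0, fb=1
44: 10110011110111111101001 → 1, fb=1
45: 01100111101111111010011 → 0, fb=1
46: 11001111011111110100111 → 1, fb=1
47: 10011110111111101001111 → 1, fb=1
48: 00111101111111010011111 → 0, fb=1
49: 01111011111110100111111 → 0, fb=1
50: 11110111111101001111111 → 1, fb=0
51: 11101111111010011111110 → 1, fb=0
52: 11011111110100111111100 → 1, fb=0
53: 10111111101001111111000 → 1, fb=0
54: 01111111010011111110000 → 0, fb=1
55: 11111110100111111100001 → 1, fb=1
56: 11111101001111111000011 → 1, fb=1
57: 11111010011111110000111 → 1, fb=1
58: 11110100111111100001111 → 1, fb=1
59: 11101001111111000011111 → 1, fb=0
60: 11010011111110000111110 → 1, fb=0
61: 10100111111100001111100 → 1, fb=0
62: 01001111111000011111000 → 0, fb=1
63: 10011111110000111110001 → 1, fb=0
64: 00111111100001111100010 → 0, fb=0
65: 01111111000011111000100 → 0, fb=0
66: 11111110000111110001000 → 1, fb=1
67: 11111100001111100010001 → 1, fb=0
68: 11111000011111000100010 → 1, fb=1
69: 11110000111110001000101 → 1, fb=1
70: 11100001111100010001011 → 1, fb=1
71: 11000011111000100010111 → 1, fb=0
72: 10000111110001000101110 → 1, fb=1
73: 00001111100010001011101 → 0, fb=1
74: 00011111000100010111011 → 0, fb=1
75: 00111110001000101110111 → 0, fb=1
76: 01111100010001011101111 → 0, fb=0
77: 11111000100010111011110 → 1, fb=0
78: 11110001000101110111100 → 1, fb=0
79: 11100010001011101111000 → 1, fb=0
80: 11000100010111011110000 → 1, fb=0
81: 10001000101110111100000 → 1, fb=1
82: 00010001011101111000001 → 0, fb=0
83: 00100010111011110000010 → 0, fb=0
84: 01000101110111100000100 → 0, fb=0
85: 10001011101111000001000 → 1, fb=1
86: 00010111011110000010001 → 0, fb=1
87: 00101110111100000100011 → 0, fb=0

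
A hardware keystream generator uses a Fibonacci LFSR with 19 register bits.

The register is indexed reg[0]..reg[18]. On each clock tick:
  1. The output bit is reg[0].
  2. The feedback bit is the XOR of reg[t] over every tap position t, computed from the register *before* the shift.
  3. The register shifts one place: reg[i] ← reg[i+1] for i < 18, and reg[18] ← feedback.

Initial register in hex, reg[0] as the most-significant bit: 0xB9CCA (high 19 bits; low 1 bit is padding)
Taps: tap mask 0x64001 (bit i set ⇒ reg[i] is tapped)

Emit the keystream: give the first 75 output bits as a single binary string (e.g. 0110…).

tick  register→output (feedback)
  0  1011100111001100101→1 (0)
  1  0111001110011001010→0 (1)
  2  1110011100110010101→1 (1)
  3  1100111001100101011→1 (1)
  4  1001110011001010111→1 (0)
  5  0011100110010101110→0 (1)
  6  0111001100101011101→0 (0)
  7  1110011001010111010→1 (1)
  8  1100110010101110101→1 (1)
  9  1001100101011101011→1 (1)
 10  0011001010111010111→0 (1)
 11  0110010101110101111→0 (0)
 12  1100101011101011110→1 (1)
 13  1001010111010111101→1 (1)
 14  0010101110101111011→0 (1)
 15  0101011101011110111→0 (1)
 16  1010111010111101111→1 (1)
 17  0101110101111011111→0 (1)
 18  1011101011110111111→1 (0)
 19  0111010111101111110→0 (0)
 20  1110101111011111100→1 (0)
 21  1101011110111111000→1 (0)
 22  1010111101111110000→1 (0)
 23  0101111011111100000→0 (0)
 24  1011110111111000000→1 (1)
 25  0111101111110000001→0 (1)
 26  1111011111100000011→1 (1)
 27  1110111111000000111→1 (1)
 28  1101111110000001111→1 (1)
 29  1011111100000011111→1 (0)
 30  0111111000000111110→0 (0)
 31  1111110000001111100→1 (0)
 32  1111100000011111000→1 (0)
 33  1111000000111110000→1 (0)
 34  1110000001111100000→1 (1)
 35  1100000011111000001→1 (0)
 36  1000000111110000010→1 (0)
 37  0000001111100000100→0 (0)
 38  0000011111000001000→0 (0)
 39  0000111110000010000→0 (1)
 40  0001111100000100001→0 (1)
 41  0011111000001000011→0 (0)
 42  0111110000010000110→0 (1)
 43  1111100000100001101→1 (0)
 44  1111000001000011010→1 (1)
 45  1110000010000110101→1 (1)
 46  1100000100001101011→1 (1)
 47  1000001000011010111→1 (0)
 48  0000010000110101110→0 (1)
 49  0000100001101011101→0 (0)
 50  0001000011010111010→0 (0)
 51  0010000110101110100→0 (1)
 52  0100001101011101001→0 (1)
 53  1000011010111010011→1 (0)
 54  0000110101110100110→0 (1)
 55  0001101011101001101→0 (1)
 56  0011010111010011011→0 (1)
 57  0110101110100110111→0 (1)
 58  1101011101001101111→1 (1)
 59  1010111010011011111→1 (0)
 60  0101110100110111110→0 (0)
 61  1011101001101111100→1 (0)
 62  0111010011011111000→0 (1)
 63  1110100110111110001→1 (1)
 64  1101001101111100011→1 (1)
 65  1010011011111000111→1 (1)
 66  0100110111110001111→0 (0)
 67  1001101111100011110→1 (1)
 68  0011011111000111101→0 (0)
 69  0110111110001111010→0 (0)
 70  1101111100011110100→1 (0)
 71  1011111000111101000→1 (1)
 72  0111110001111010001→0 (0)
 73  1111100011110100010→1 (0)
 74  1111000111101000100→1 (1)

101110011100110010101110101111011111100000011111000001000011010111010011011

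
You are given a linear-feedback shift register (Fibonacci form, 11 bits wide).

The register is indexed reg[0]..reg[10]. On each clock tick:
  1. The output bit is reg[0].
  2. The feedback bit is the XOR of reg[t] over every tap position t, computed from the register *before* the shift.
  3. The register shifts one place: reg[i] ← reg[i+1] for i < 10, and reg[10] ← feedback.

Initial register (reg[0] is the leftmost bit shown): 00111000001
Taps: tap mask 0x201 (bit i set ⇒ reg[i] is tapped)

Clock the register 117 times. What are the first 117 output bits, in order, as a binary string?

step | reg (before) | out | fb
   0 | 00111000001 | 0 | 0
   1 | 01110000010 | 0 | 1
   2 | 11100000101 | 1 | 1
   3 | 11000001011 | 1 | 0
   4 | 10000010110 | 1 | 0
   5 | 00000101100 | 0 | 0
   6 | 00001011000 | 0 | 0
   7 | 00010110000 | 0 | 0
   8 | 00101100000 | 0 | 0
   9 | 01011000000 | 0 | 0
  10 | 10110000000 | 1 | 1
  11 | 01100000001 | 0 | 0
  12 | 11000000010 | 1 | 0
  13 | 10000000100 | 1 | 1
  14 | 00000001001 | 0 | 0
  15 | 00000010010 | 0 | 1
  16 | 00000100101 | 0 | 0
  17 | 00001001010 | 0 | 1
  18 | 00010010101 | 0 | 0
  19 | 00100101010 | 0 | 1
  20 | 01001010101 | 0 | 0
  21 | 10010101010 | 1 | 0
  22 | 00101010100 | 0 | 0
  23 | 01010101000 | 0 | 0
  24 | 10101010000 | 1 | 1
  25 | 01010100001 | 0 | 0
  26 | 10101000010 | 1 | 0
  27 | 01010000100 | 0 | 0
  28 | 10100001000 | 1 | 1
  29 | 01000010001 | 0 | 0
  30 | 10000100010 | 1 | 0
  31 | 00001000100 | 0 | 0
  32 | 00010001000 | 0 | 0
  33 | 00100010000 | 0 | 0
  34 | 01000100000 | 0 | 0
  35 | 10001000000 | 1 | 1
  36 | 00010000001 | 0 | 0
  37 | 00100000010 | 0 | 1
  38 | 01000000101 | 0 | 0
  39 | 10000001010 | 1 | 0
  40 | 00000010100 | 0 | 0
  41 | 00000101000 | 0 | 0
  42 | 00001010000 | 0 | 0
  43 | 00010100000 | 0 | 0
  44 | 00101000000 | 0 | 0
  45 | 01010000000 | 0 | 0
  46 | 10100000000 | 1 | 1
  47 | 01000000001 | 0 | 0
  48 | 10000000010 | 1 | 0
  49 | 00000000100 | 0 | 0
  50 | 00000001000 | 0 | 0
  51 | 00000010000 | 0 | 0
  52 | 00000100000 | 0 | 0
  53 | 00001000000 | 0 | 0
  54 | 00010000000 | 0 | 0
  55 | 00100000000 | 0 | 0
  56 | 01000000000 | 0 | 0
  57 | 10000000000 | 1 | 1
  58 | 00000000001 | 0 | 0
  59 | 00000000010 | 0 | 1
  60 | 00000000101 | 0 | 0
  61 | 00000001010 | 0 | 1
  62 | 00000010101 | 0 | 0
  63 | 00000101010 | 0 | 1
  64 | 00001010101 | 0 | 0
  65 | 00010101010 | 0 | 1
  66 | 00101010101 | 0 | 0
  67 | 01010101010 | 0 | 1
  68 | 10101010101 | 1 | 1
  69 | 01010101011 | 0 | 1
  70 | 10101010111 | 1 | 0
  71 | 01010101110 | 0 | 1
  72 | 10101011101 | 1 | 1
  73 | 01010111011 | 0 | 1
  74 | 10101110111 | 1 | 0
  75 | 01011101110 | 0 | 1
  76 | 10111011101 | 1 | 1
  77 | 01110111011 | 0 | 1
  78 | 11101110111 | 1 | 0
  79 | 11011101110 | 1 | 0
  80 | 10111011100 | 1 | 1
  81 | 01110111001 | 0 | 0
  82 | 11101110010 | 1 | 0
  83 | 11011100100 | 1 | 1
  84 | 10111001001 | 1 | 1
  85 | 01110010011 | 0 | 1
  86 | 11100100111 | 1 | 0
  87 | 11001001110 | 1 | 0
  88 | 10010011100 | 1 | 1
  89 | 00100111001 | 0 | 0
  90 | 01001110010 | 0 | 1
  91 | 10011100101 | 1 | 1
  92 | 00111001011 | 0 | 1
  93 | 01110010111 | 0 | 1
  94 | 11100101111 | 1 | 0
  95 | 11001011110 | 1 | 0
  96 | 10010111100 | 1 | 1
  97 | 00101111001 | 0 | 0
  98 | 01011110010 | 0 | 1
  99 | 10111100101 | 1 | 1
 100 | 01111001011 | 0 | 1
 101 | 11110010111 | 1 | 0
 102 | 11100101110 | 1 | 0
 103 | 11001011100 | 1 | 1
 104 | 10010111001 | 1 | 1
 105 | 00101110011 | 0 | 1
 106 | 01011100111 | 0 | 1
 107 | 10111001111 | 1 | 0
 108 | 01110011110 | 0 | 1
 109 | 11100111101 | 1 | 1
 110 | 11001111011 | 1 | 0
 111 | 10011110110 | 1 | 0
 112 | 00111101100 | 0 | 0
 113 | 01111011000 | 0 | 0
 114 | 11110110000 | 1 | 1
 115 | 11101100001 | 1 | 1
 116 | 11011000011 | 1 | 0

001110000010110000000100101010100001000100000010100000000100000000001010101010111011101110010011100101111001011100111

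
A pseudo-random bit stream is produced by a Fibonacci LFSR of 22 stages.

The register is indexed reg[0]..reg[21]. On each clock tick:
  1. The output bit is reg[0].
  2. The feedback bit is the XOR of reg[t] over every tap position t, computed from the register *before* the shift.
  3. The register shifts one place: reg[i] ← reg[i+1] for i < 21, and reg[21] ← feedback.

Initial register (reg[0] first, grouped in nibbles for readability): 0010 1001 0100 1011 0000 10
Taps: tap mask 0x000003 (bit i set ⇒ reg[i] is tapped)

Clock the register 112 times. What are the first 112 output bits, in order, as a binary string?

0010100101001011000010011110111101110100011010001100011001110010111001010010101001011100101111011111101110010111

k : reg_k → out_k, fb_k
0: 0010100101001011000010 → 0, fb=0
1: 0101001010010110000100 → 0, fb=1
2: 1010010100101100001001 → 1, fb=1
3: 0100101001011000010011 → 0, fb=1
4: 1001010010110000100111 → 1, fb=1
5: 0010100101100001001111 → 0, fb=0
6: 0101001011000010011110 → 0, fb=1
7: 1010010110000100111101 → 1, fb=1
8: 0100101100001001111011 → 0, fb=1
9: 1001011000010011110111 → 1, fb=1
10: 0010110000100111101111 → 0, fb=0
11: 0101100001001111011110 → 0, fb=1
12: 1011000010011110111101 → 1, fb=1
13: 0110000100111101111011 → 0, fb=1
14: 1100001001111011110111 → 1, fb=0
15: 1000010011110111101110 → 1, fb=1
16: 0000100111101111011101 → 0, fb=0
17: 0001001111011110111010 → 0, fb=0
18: 0010011110111101110100 → 0, fb=0
19: 0100111101111011101000 → 0, fb=1
20: 1001111011110111010001 → 1, fb=1
21: 0011110111101110100011 → 0, fb=0
22: 0111101111011101000110 → 0, fb=1
23: 1111011110111010001101 → 1, fb=0
24: 1110111101110100011010 → 1, fb=0
25: 1101111011101000110100 → 1, fb=0
26: 1011110111010001101000 → 1, fb=1
27: 0111101110100011010001 → 0, fb=1
28: 1111011101000110100011 → 1, fb=0
29: 1110111010001101000110 → 1, fb=0
30: 1101110100011010001100 → 1, fb=0
31: 1011101000110100011000 → 1, fb=1
32: 0111010001101000110001 → 0, fb=1
33: 1110100011010001100011 → 1, fb=0
34: 1101000110100011000110 → 1, fb=0
35: 1010001101000110001100 → 1, fb=1
36: 0100011010001100011001 → 0, fb=1
37: 1000110100011000110011 → 1, fb=1
38: 0001101000110001100111 → 0, fb=0
39: 0011010001100011001110 → 0, fb=0
40: 0110100011000110011100 → 0, fb=1
41: 1101000110001100111001 → 1, fb=0
42: 1010001100011001110010 → 1, fb=1
43: 0100011000110011100101 → 0, fb=1
44: 1000110001100111001011 → 1, fb=1
45: 0001100011001110010111 → 0, fb=0
46: 0011000110011100101110 → 0, fb=0
47: 0110001100111001011100 → 0, fb=1
48: 1100011001110010111001 → 1, fb=0
49: 1000110011100101110010 → 1, fb=1
50: 0001100111001011100101 → 0, fb=0
51: 0011001110010111001010 → 0, fb=0
52: 0110011100101110010100 → 0, fb=1
53: 1100111001011100101001 → 1, fb=0
54: 1001110010111001010010 → 1, fb=1
55: 0011100101110010100101 → 0, fb=0
56: 0111001011100101001010 → 0, fb=1
57: 1110010111001010010101 → 1, fb=0
58: 1100101110010100101010 → 1, fb=0
59: 1001011100101001010100 → 1, fb=1
60: 0010111001010010101001 → 0, fb=0
61: 0101110010100101010010 → 0, fb=1
62: 1011100101001010100101 → 1, fb=1
63: 0111001010010101001011 → 0, fb=1
64: 1110010100101010010111 → 1, fb=0
65: 1100101001010100101110 → 1, fb=0
66: 1001010010101001011100 → 1, fb=1
67: 0010100101010010111001 → 0, fb=0
68: 0101001010100101110010 → 0, fb=1
69: 1010010101001011100101 → 1, fb=1
70: 0100101010010111001011 → 0, fb=1
71: 1001010100101110010111 → 1, fb=1
72: 0010101001011100101111 → 0, fb=0
73: 0101010010111001011110 → 0, fb=1
74: 1010100101110010111101 → 1, fb=1
75: 0101001011100101111011 → 0, fb=1
76: 1010010111001011110111 → 1, fb=1
77: 0100101110010111101111 → 0, fb=1
78: 1001011100101111011111 → 1, fb=1
79: 0010111001011110111111 → 0, fb=0
80: 0101110010111101111110 → 0, fb=1
81: 1011100101111011111101 → 1, fb=1
82: 0111001011110111111011 → 0, fb=1
83: 1110010111101111110111 → 1, fb=0
84: 1100101111011111101110 → 1, fb=0
85: 1001011110111111011100 → 1, fb=1
86: 0010111101111110111001 → 0, fb=0
87: 0101111011111101110010 → 0, fb=1
88: 1011110111111011100101 → 1, fb=1
89: 0111101111110111001011 → 0, fb=1
90: 1111011111101110010111 → 1, fb=0
91: 1110111111011100101110 → 1, fb=0
92: 1101111110111001011100 → 1, fb=0
93: 1011111101110010111000 → 1, fb=1
94: 0111111011100101110001 → 0, fb=1
95: 1111110111001011100011 → 1, fb=0
96: 1111101110010111000110 → 1, fb=0
97: 1111011100101110001100 → 1, fb=0
98: 1110111001011100011000 → 1, fb=0
99: 1101110010111000110000 → 1, fb=0
100: 1011100101110001100000 → 1, fb=1
101: 0111001011100011000001 → 0, fb=1
102: 1110010111000110000011 → 1, fb=0
103: 1100101110001100000110 → 1, fb=0
104: 1001011100011000001100 → 1, fb=1
105: 0010111000110000011001 → 0, fb=0
106: 0101110001100000110010 → 0, fb=1
107: 1011100011000001100101 → 1, fb=1
108: 0111000110000011001011 → 0, fb=1
109: 1110001100000110010111 → 1, fb=0
110: 1100011000001100101110 → 1, fb=0
111: 1000110000011001011100 → 1, fb=1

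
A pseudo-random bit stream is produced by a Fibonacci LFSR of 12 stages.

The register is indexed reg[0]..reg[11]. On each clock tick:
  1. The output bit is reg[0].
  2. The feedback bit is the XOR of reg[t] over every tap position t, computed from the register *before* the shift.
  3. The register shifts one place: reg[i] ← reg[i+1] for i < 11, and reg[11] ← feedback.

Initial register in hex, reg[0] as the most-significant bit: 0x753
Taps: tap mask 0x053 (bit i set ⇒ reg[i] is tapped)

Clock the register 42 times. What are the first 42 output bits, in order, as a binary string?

k : reg_k → out_k, fb_k
0: 011101010011 → 0, fb=1
1: 111010100111 → 1, fb=0
2: 110101001110 → 1, fb=0
3: 101010011100 → 1, fb=0
4: 010100111000 → 0, fb=0
5: 101001110000 → 1, fb=0
6: 010011100000 → 0, fb=1
7: 100111000001 → 1, fb=0
8: 001110000010 → 0, fb=1
9: 011100000101 → 0, fb=1
10: 111000001011 → 1, fb=0
11: 110000010110 → 1, fb=0
12: 100000101100 → 1, fb=0
13: 000001011000 → 0, fb=0
14: 000010110000 → 0, fb=0
15: 000101100000 → 0, fb=1
16: 001011000001 → 0, fb=1
17: 010110000011 → 0, fb=0
18: 101100000110 → 1, fb=1
19: 011000001101 → 0, fb=1
20: 110000011011 → 1, fb=0
21: 100000110110 → 1, fb=0
22: 000001101100 → 0, fb=1
23: 000011011001 → 0, fb=1
24: 000110110011 → 0, fb=0
25: 001101100110 → 0, fb=1
26: 011011001101 → 0, fb=0
27: 110110011010 → 1, fb=1
28: 101100110101 → 1, fb=0
29: 011001101010 → 0, fb=0
30: 110011010100 → 1, fb=1
31: 100110101001 → 1, fb=1
32: 001101010011 → 0, fb=0
33: 011010100110 → 0, fb=1
34: 110101001101 → 1, fb=0
35: 101010011010 → 1, fb=0
36: 010100110100 → 0, fb=0
37: 101001101000 → 1, fb=0
38: 010011010000 → 0, fb=0
39: 100110100000 → 1, fb=1
40: 001101000001 → 0, fb=0
41: 011010000010 → 0, fb=0

011101010011100000101100000110110011010100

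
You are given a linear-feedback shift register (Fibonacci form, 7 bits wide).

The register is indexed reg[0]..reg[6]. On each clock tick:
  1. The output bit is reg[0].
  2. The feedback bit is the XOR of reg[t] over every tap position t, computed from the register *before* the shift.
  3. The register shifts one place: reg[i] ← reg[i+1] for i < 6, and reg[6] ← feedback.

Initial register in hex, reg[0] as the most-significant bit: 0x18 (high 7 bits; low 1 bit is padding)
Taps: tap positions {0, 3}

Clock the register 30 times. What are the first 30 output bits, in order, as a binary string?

000110011010100111001111011010

k : reg_k → out_k, fb_k
0: 0001100 → 0, fb=1
1: 0011001 → 0, fb=1
2: 0110011 → 0, fb=0
3: 1100110 → 1, fb=1
4: 1001101 → 1, fb=0
5: 0011010 → 0, fb=1
6: 0110101 → 0, fb=0
7: 1101010 → 1, fb=0
8: 1010100 → 1, fb=1
9: 0101001 → 0, fb=1
10: 1010011 → 1, fb=1
11: 0100111 → 0, fb=0
12: 1001110 → 1, fb=0
13: 0011100 → 0, fb=1
14: 0111001 → 0, fb=1
15: 1110011 → 1, fb=1
16: 1100111 → 1, fb=1
17: 1001111 → 1, fb=0
18: 0011110 → 0, fb=1
19: 0111101 → 0, fb=1
20: 1111011 → 1, fb=0
21: 1110110 → 1, fb=1
22: 1101101 → 1, fb=0
23: 1011010 → 1, fb=0
24: 0110100 → 0, fb=0
25: 1101000 → 1, fb=0
26: 1010000 → 1, fb=1
27: 0100001 → 0, fb=0
28: 1000010 → 1, fb=1
29: 0000101 → 0, fb=0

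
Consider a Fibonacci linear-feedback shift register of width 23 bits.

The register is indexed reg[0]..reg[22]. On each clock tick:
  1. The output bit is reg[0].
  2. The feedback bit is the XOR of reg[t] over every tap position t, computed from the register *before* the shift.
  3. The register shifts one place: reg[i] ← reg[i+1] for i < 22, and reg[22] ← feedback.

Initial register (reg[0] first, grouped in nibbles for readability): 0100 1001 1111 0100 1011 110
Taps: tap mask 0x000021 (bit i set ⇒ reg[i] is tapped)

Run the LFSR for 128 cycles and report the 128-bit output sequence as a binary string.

tick  register→output (feedback)
  0  01001001111101001011110→0 (0)
  1  10010011111010010111100→1 (1)
  2  00100111110100101111001→0 (1)
  3  01001111101001011110011→0 (1)
  4  10011111010010111100111→1 (0)
  5  00111110100101111001110→0 (1)
  6  01111101001011110011101→0 (1)
  7  11111010010111100111011→1 (1)
  8  11110100101111001110111→1 (0)
  9  11101001011110011101110→1 (1)
 10  11010010111100111011101→1 (1)
 11  10100101111001110111011→1 (0)
 12  01001011110011101110110→0 (0)
 13  10010111100111011101100→1 (0)
 14  00101111001110111011000→0 (1)
 15  01011110011101110110001→0 (1)
 16  10111100111011101100011→1 (0)
 17  01111001110111011000110→0 (0)
 18  11110011101110110001100→1 (1)
 19  11100111011101100011001→1 (0)
 20  11001110111011000110010→1 (0)
 21  10011101110110001100100→1 (0)
 22  00111011101100011001000→0 (0)
 23  01110111011000110010000→0 (1)
 24  11101110110001100100001→1 (0)
 25  11011101100011001000010→1 (0)
 26  10111011000110010000100→1 (1)
 27  01110110001100100001001→0 (1)
 28  11101100011001000010011→1 (0)
 29  11011000110010000100110→1 (1)
 30  10110001100100001001101→1 (1)
 31  01100011001000010011011→0 (0)
 32  11000110010000100110110→1 (0)
 33  10001100100001001101100→1 (0)
 34  00011001000010011011000→0 (0)
 35  00110010000100110110000→0 (0)
 36  01100100001001101100000→0 (1)
 37  11001000010011011000001→1 (1)
 38  10010000100110110000011→1 (1)
 39  00100001001101100000111→0 (0)
 40  01000010011011000001110→0 (0)
 41  10000100110110000011100→1 (0)
 42  00001001101100000111000→0 (0)
 43  00010011011000001110000→0 (0)
 44  00100110110000011100000→0 (1)
 45  01001101100000111000001→0 (1)
 46  10011011000001110000011→1 (1)
 47  00110110000011100000111→0 (1)
 48  01101100000111000001111→0 (1)
 49  11011000001110000011111→1 (1)
 50  10110000011100000111111→1 (1)
 51  01100000111000001111111→0 (0)
 52  11000001110000011111110→1 (1)
 53  10000011100000111111101→1 (1)
 54  00000111000001111111011→0 (1)
 55  00001110000011111110111→0 (1)
 56  00011100000111111101111→0 (1)
 57  00111000001111111011111→0 (0)
 58  01110000011111110111110→0 (0)
 59  11100000111111101111100→1 (1)
 60  11000001111111011111001→1 (1)
 61  10000011111110111110011→1 (1)
 62  00000111111101111100111→0 (1)
 63  00001111111011111001111→0 (1)
 64  00011111110111110011111→0 (1)
 65  00111111101111100111111→0 (1)
 66  01111111011111001111111→0 (1)
 67  11111110111110011111111→1 (0)
 68  11111101111100111111110→1 (0)
 69  11111011111001111111100→1 (1)
 70  11110111110011111111001→1 (0)
 71  11101111100111111110010→1 (0)
 72  11011111001111111100100→1 (0)
 73  10111110011111111001000→1 (0)
 74  01111100111111110010000→0 (1)
 75  11111001111111100100001→1 (1)
 76  11110011111111001000011→1 (1)
 77  11100111111110010000111→1 (0)
 78  11001111111100100001110→1 (0)
 79  10011111111001000011100→1 (0)
 80  00111111110010000111000→0 (1)
 81  01111111100100001110001→0 (1)
 82  11111111001000011100011→1 (0)
 83  11111110010000111000110→1 (0)
 84  11111100100001110001100→1 (0)
 85  11111001000011100011000→1 (1)
 86  11110010000111000110001→1 (1)
 87  11100100001110001100011→1 (0)
 88  11001000011100011000110→1 (1)
 89  10010000111000110001101→1 (1)
 90  00100001110001100011011→0 (0)
 91  01000011100011000110110→0 (0)
 92  10000111000110001101100→1 (0)
 93  00001110001100011011000→0 (1)
 94  00011100011000110110001→0 (1)
 95  00111000110001101100011→0 (0)
 96  01110001100011011000110→0 (0)
 97  11100011000110110001100→1 (1)
 98  11000110001101100011001→1 (0)
 99  10001100011011000110010→1 (0)
100  00011000110110001100100→0 (0)
101  00110001101100011001000→0 (0)
102  01100011011000110010000→0 (0)
103  11000110110001100100000→1 (0)
104  10001101100011001000000→1 (0)
105  00011011000110010000000→0 (0)
106  00110110001100100000000→0 (1)
107  01101100011001000000001→0 (1)
108  11011000110010000000011→1 (1)
109  10110001100100000000111→1 (1)
110  01100011001000000001111→0 (0)
111  11000110010000000011110→1 (0)
112  10001100100000000111100→1 (0)
113  00011001000000001111000→0 (0)
114  00110010000000011110000→0 (0)
115  01100100000000111100000→0 (1)
116  11001000000001111000001→1 (1)
117  10010000000011110000011→1 (1)
118  00100000000111100000111→0 (0)
119  01000000001111000001110→0 (0)
120  10000000011110000011100→1 (1)
121  00000000111100000111001→0 (0)
122  00000001111000001110010→0 (0)
123  00000011110000011100100→0 (0)
124  00000111100000111001000→0 (1)
125  00001111000001110010001→0 (1)
126  00011110000011100100011→0 (1)
127  00111100000111001000111→0 (1)

01001001111101001011110011101110110001100100001001101100000111000001111111011111001111111100100001110001100011011000110010000000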